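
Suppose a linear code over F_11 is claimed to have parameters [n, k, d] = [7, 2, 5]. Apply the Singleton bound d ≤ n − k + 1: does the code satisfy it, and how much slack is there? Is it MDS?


Singleton RHS = n − k + 1 = 6, slack = 1, bound satisfied, not MDS.

Singleton bound: d ≤ n − k + 1.
Here n = 7, k = 2, so n − k + 1 = 6.
Given d = 5, check d ≤ 6: YES.
Slack = (n − k + 1) − d = 1.
The code is NOT MDS (slack = 1 > 0).
Description: the claimed parameters are [7, 2, 5]_11; such a code would be non-MDS.


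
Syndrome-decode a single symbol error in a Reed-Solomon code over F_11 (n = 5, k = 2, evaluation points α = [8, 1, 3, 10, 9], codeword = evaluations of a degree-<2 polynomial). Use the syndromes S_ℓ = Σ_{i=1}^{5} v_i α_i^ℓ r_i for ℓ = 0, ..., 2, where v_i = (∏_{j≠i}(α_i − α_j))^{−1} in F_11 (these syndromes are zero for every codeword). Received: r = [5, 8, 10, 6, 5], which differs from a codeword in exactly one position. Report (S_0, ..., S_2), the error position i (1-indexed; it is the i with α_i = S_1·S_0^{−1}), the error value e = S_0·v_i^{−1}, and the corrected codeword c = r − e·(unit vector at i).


S = (3, 2, 5), error at position 1, error magnitude e = 1, c = [4, 8, 10, 6, 5].

Step 1: column multipliers v_i = (∏_{j≠i}(α_i − α_j))^{−1} mod 11.
  i = 1 (α = 8): (8−1)(8−3)(8−10)(8−9) = 7·5·(−2)·(−1) = 70 ≡ 4, so v_1 = 4^{−1} = 3 (mod 11).
  i = 2 (α = 1): (1−8)(1−3)(1−10)(1−9) = (−7)·(−2)·(−9)·(−8) = 1008 ≡ 7, so v_2 = 7^{−1} = 8 (mod 11).
  i = 3 (α = 3): (3−8)(3−1)(3−10)(3−9) = (−5)·2·(−7)·(−6) = −420 ≡ 9, so v_3 = 9^{−1} = 5 (mod 11).
  i = 4 (α = 10): (10−8)(10−1)(10−3)(10−9) = 2·9·7·1 = 126 ≡ 5, so v_4 = 5^{−1} = 9 (mod 11).
  i = 5 (α = 9): (9−8)(9−1)(9−3)(9−10) = 1·8·6·(−1) = −48 ≡ 7, so v_5 = 7^{−1} = 8 (mod 11).
  v = [3, 8, 5, 9, 8].
Step 2: syndromes of r = [5, 8, 10, 6, 5] (all sums mod 11).
  S_0 = Σ v_i r_i = 3·5 + 8·8 + 5·10 + 9·6 + 8·5 = 223 ≡ 3.
  S_1 = Σ v_i α_i r_i = 3·8·5 + 8·1·8 + 5·3·10 + 9·10·6 + 8·9·5 = 1234 ≡ 2.
  α_i^2 mod 11 = [9, 1, 9, 1, 4].
  S_2 = Σ v_i α_i^2 r_i = 3·9·5 + 8·1·8 + 5·9·10 + 9·1·6 + 8·4·5 = 863 ≡ 5.
  S = (3, 2, 5) ≠ 0, so r is not a codeword (an error is present).
Step 3: locate the error. For a single error e at position i, S_ℓ = v_i·e·α_i^ℓ, so α_err = S_1/S_0.
  S_0^{−1} = 3^{−1} = 4 (mod 11), so α_err = 2·4 = 8 ≡ 8 = α_1. Error position i = 1.
  Consistency check: S_2/S_1 = 5·6 = 30 ≡ 8 = α_err ✓ (single-error assumption holds).
Step 4: error magnitude e = S_0/v_1 = S_0·∏_{j≠1}(α_1 − α_j) = 3·4 = 12 ≡ 1 (mod 11).
Step 5: correct position 1: c_1 = r_1 − e = 5 − 1 ≡ 4 (mod 11). Hence c = [4, 8, 10, 6, 5].
  Check: interpolating c through the α_i gives m(x) = 7 + 1·x (degree < 2) with m(α_i) = c_i for every i, so c is indeed a codeword.


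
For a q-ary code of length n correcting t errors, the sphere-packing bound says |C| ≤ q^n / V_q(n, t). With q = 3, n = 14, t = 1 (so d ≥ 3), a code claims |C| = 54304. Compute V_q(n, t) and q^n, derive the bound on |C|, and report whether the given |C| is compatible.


V_q(n, t) = 29, q^n = 4782969, Hamming bound = 164929, |C| = 54304 ≤ bound (satisfied).

Step 1: Compute V_q(n, t) = Σ_{j=0}^1 C(n, j) (q−1)^j.
  j = 0: C(14,0)·(2)^0 = 1·1 = 1.
  j = 1: C(14,1)·(2)^1 = 14·2 = 28.
  V_q(n, t) = 1 + 28 = 29.
Step 2: q^n = 3^14 = 4782969.
Step 3: Hamming bound ⌊q^n / V_q(n,t)⌋ = ⌊4782969/29⌋ = 164929.
Step 4: Compare |C| = 54304 to 164929: satisfied.
The claimed |C| lies below the Hamming bound.


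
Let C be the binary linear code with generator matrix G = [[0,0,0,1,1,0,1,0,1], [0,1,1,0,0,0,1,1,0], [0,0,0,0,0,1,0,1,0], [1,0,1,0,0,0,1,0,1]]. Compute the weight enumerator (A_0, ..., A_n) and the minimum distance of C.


Weight distribution: A_0 = 1, A_2 = 1, A_4 = 7, A_6 = 7. Minimum distance d = 2.

Enumerate all 2^4 = 16 messages m ∈ F_2^4.
For each, compute codeword c = mG in F_2^9, then tally its weight.
  m = 0000 → c = 000000000, weight = 0.
  m = 1000 → c = 000110101, weight = 4.
  m = 0100 → c = 011000110, weight = 4.
  m = 1100 → c = 011110011, weight = 6.
  m = 0010 → c = 000001010, weight = 2.
  m = 1010 → c = 000111111, weight = 6.
  m = 0110 → c = 011001100, weight = 4.
  m = 1110 → c = 011111001, weight = 6.
  m = 0001 → c = 101000101, weight = 4.
  m = 1001 → c = 101110000, weight = 4.
  m = 0101 → c = 110000011, weight = 4.
  m = 1101 → c = 110110110, weight = 6.
  m = 0011 → c = 101001111, weight = 6.
  m = 1011 → c = 101111010, weight = 6.
  m = 0111 → c = 110001001, weight = 4.
  m = 1111 → c = 110111100, weight = 6.
Tally weights:
  weight 0: 1 codewords.
  weight 2: 1 codewords.
  weight 4: 7 codewords.
  weight 6: 7 codewords.
Minimum distance d = smallest w > 0 with A_w > 0 = 2.
Sanity: Σ A_w = 16 = 2^4 = 16 ✓.


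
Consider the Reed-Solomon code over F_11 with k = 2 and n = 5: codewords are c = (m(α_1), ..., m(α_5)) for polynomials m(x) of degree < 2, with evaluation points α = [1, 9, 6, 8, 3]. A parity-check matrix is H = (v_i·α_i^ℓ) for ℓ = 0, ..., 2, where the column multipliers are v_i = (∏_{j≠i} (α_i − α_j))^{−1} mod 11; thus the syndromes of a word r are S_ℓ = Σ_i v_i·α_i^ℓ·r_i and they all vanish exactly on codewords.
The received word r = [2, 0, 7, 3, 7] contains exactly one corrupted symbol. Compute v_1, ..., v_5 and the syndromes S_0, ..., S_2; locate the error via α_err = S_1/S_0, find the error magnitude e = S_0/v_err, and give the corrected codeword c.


S = (10, 5, 8), error at position 3, error magnitude e = 9, c = [2, 0, 9, 3, 7].

Step 1: column multipliers v_i = (∏_{j≠i}(α_i − α_j))^{−1} mod 11.
  i = 1 (α = 1): (1−9)(1−6)(1−8)(1−3) = (−8)·(−5)·(−7)·(−2) = 560 ≡ 10, so v_1 = 10^{−1} = 10 (mod 11).
  i = 2 (α = 9): (9−1)(9−6)(9−8)(9−3) = 8·3·1·6 = 144 ≡ 1, so v_2 = 1^{−1} = 1 (mod 11).
  i = 3 (α = 6): (6−1)(6−9)(6−8)(6−3) = 5·(−3)·(−2)·3 = 90 ≡ 2, so v_3 = 2^{−1} = 6 (mod 11).
  i = 4 (α = 8): (8−1)(8−9)(8−6)(8−3) = 7·(−1)·2·5 = −70 ≡ 7, so v_4 = 7^{−1} = 8 (mod 11).
  i = 5 (α = 3): (3−1)(3−9)(3−6)(3−8) = 2·(−6)·(−3)·(−5) = −180 ≡ 7, so v_5 = 7^{−1} = 8 (mod 11).
  v = [10, 1, 6, 8, 8].
Step 2: syndromes of r = [2, 0, 7, 3, 7] (all sums mod 11).
  S_0 = Σ v_i r_i = 10·2 + 1·0 + 6·7 + 8·3 + 8·7 = 142 ≡ 10.
  S_1 = Σ v_i α_i r_i = 10·1·2 + 1·9·0 + 6·6·7 + 8·8·3 + 8·3·7 = 632 ≡ 5.
  α_i^2 mod 11 = [1, 4, 3, 9, 9].
  S_2 = Σ v_i α_i^2 r_i = 10·1·2 + 1·4·0 + 6·3·7 + 8·9·3 + 8·9·7 = 866 ≡ 8.
  S = (10, 5, 8) ≠ 0, so r is not a codeword (an error is present).
Step 3: locate the error. For a single error e at position i, S_ℓ = v_i·e·α_i^ℓ, so α_err = S_1/S_0.
  S_0^{−1} = 10^{−1} = 10 (mod 11), so α_err = 5·10 = 50 ≡ 6 = α_3. Error position i = 3.
  Consistency check: S_2/S_1 = 8·9 = 72 ≡ 6 = α_err ✓ (single-error assumption holds).
Step 4: error magnitude e = S_0/v_3 = S_0·∏_{j≠3}(α_3 − α_j) = 10·2 = 20 ≡ 9 (mod 11).
Step 5: correct position 3: c_3 = r_3 − e = 7 − 9 ≡ 9 (mod 11). Hence c = [2, 0, 9, 3, 7].
  Check: interpolating c through the α_i gives m(x) = 5 + 8·x (degree < 2) with m(α_i) = c_i for every i, so c is indeed a codeword.


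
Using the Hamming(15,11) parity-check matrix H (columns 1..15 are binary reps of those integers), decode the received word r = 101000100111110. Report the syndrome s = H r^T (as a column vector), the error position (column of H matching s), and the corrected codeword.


s = (1, 0, 1, 1)^T, error position = 11, corrected codeword c = 101000100101110

Compute s = H r^T mod 2 one row at a time:
  s_1 = 0 + 0 + 1 + 1 + 1 + 1 + 1 + 0 = 5 ≡ 1 (mod 2).
  s_2 = 0 + 0 + 0 + 1 + 1 + 1 + 1 + 0 = 4 ≡ 0 (mod 2).
  s_3 = 0 + 1 + 0 + 1 + 1 + 1 + 1 + 0 = 5 ≡ 1 (mod 2).
  s_4 = 1 + 1 + 0 + 1 + 0 + 1 + 1 + 0 = 5 ≡ 1 (mod 2).
s = (1, 0, 1, 1)^T — this equals column 11 of H (binary 1011), so error is at position 11.
Correct: flip bit 11 of r = 101000100111110 to get c = 101000100101110.


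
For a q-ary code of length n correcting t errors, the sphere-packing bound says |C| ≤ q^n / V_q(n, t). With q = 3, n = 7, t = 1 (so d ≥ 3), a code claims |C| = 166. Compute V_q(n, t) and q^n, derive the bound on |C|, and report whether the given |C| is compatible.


V_q(n, t) = 15, q^n = 2187, Hamming bound = 145, |C| = 166 > bound (violated).

Step 1: Compute V_q(n, t) = Σ_{j=0}^1 C(n, j) (q−1)^j.
  j = 0: C(7,0)·(2)^0 = 1·1 = 1.
  j = 1: C(7,1)·(2)^1 = 7·2 = 14.
  V_q(n, t) = 1 + 14 = 15.
Step 2: q^n = 3^7 = 2187.
Step 3: Hamming bound ⌊q^n / V_q(n,t)⌋ = ⌊2187/15⌋ = 145.
Step 4: Compare |C| = 166 to 145: violated.
The claimed |C| lies above the Hamming bound, so no 3-ary code of length 7 with d ≥ 3 can have 166 codewords.


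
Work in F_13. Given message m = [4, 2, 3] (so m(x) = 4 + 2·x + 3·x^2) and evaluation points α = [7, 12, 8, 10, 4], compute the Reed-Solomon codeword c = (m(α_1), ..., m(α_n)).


c = [9, 5, 4, 12, 8]

Message polynomial: m(x) = 4 + 2·x + 3·x^2 (mod 13).
For each evaluation point α_i, compute m(α_i) mod 13:
  α_1 = 7: Horner steps 3 → 10 → 9, so m(7) = 9.
  α_2 = 12: Horner steps 3 → 12 → 5, so m(12) = 5.
  α_3 = 8: Horner steps 3 → 0 → 4, so m(8) = 4.
  α_4 = 10: Horner steps 3 → 6 → 12, so m(10) = 12.
  α_5 = 4: Horner steps 3 → 1 → 8, so m(4) = 8.
Codeword c = [9, 5, 4, 12, 8] ∈ F_13^5.


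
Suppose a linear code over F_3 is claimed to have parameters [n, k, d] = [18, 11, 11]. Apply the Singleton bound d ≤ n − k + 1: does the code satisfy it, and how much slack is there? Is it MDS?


Singleton RHS = n − k + 1 = 8, slack = -3, bound violated (no such code; not MDS).

Singleton bound: d ≤ n − k + 1.
Here n = 18, k = 11, so n − k + 1 = 8.
Given d = 11, check d ≤ 8: NO.
Slack = (n − k + 1) − d = -3.
The slack is negative: d = 11 exceeds n − k + 1 = 8 by 3, so the Singleton bound is violated and no linear [18, 11, 11]_3 code can exist. In particular it is not MDS (MDS requires d = n − k + 1 exactly).
Description: the claimed parameters are [18, 11, 11]_3; such a code would be impossible (violates the Singleton bound).


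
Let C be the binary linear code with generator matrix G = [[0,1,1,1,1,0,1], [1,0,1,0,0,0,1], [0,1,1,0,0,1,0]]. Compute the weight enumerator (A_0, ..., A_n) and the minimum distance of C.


Weight distribution: A_0 = 1, A_3 = 2, A_4 = 3, A_5 = 2. Minimum distance d = 3.

Enumerate all 2^3 = 8 messages m ∈ F_2^3.
For each, compute codeword c = mG in F_2^7, then tally its weight.
  m = 000 → c = 0000000, weight = 0.
  m = 100 → c = 0111101, weight = 5.
  m = 010 → c = 1010001, weight = 3.
  m = 110 → c = 1101100, weight = 4.
  m = 001 → c = 0110010, weight = 3.
  m = 101 → c = 0001111, weight = 4.
  m = 011 → c = 1100011, weight = 4.
  m = 111 → c = 1011110, weight = 5.
Tally weights:
  weight 0: 1 codewords.
  weight 3: 2 codewords.
  weight 4: 3 codewords.
  weight 5: 2 codewords.
Minimum distance d = smallest w > 0 with A_w > 0 = 3.
Sanity: Σ A_w = 8 = 2^3 = 8 ✓.


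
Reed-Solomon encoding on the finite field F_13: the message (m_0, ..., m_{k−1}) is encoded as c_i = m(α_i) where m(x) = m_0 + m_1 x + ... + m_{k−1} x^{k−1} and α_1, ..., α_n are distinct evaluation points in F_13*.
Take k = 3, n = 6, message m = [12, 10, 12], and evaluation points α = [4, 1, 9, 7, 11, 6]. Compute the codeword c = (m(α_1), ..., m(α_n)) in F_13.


c = [10, 8, 8, 7, 1, 10]

Message polynomial: m(x) = 12 + 10·x + 12·x^2 (mod 13).
For each evaluation point α_i, compute m(α_i) mod 13:
  α_1 = 4: Horner steps 12 → 6 → 10, so m(4) = 10.
  α_2 = 1: Horner steps 12 → 9 → 8, so m(1) = 8.
  α_3 = 9: Horner steps 12 → 1 → 8, so m(9) = 8.
  α_4 = 7: Horner steps 12 → 3 → 7, so m(7) = 7.
  α_5 = 11: Horner steps 12 → 12 → 1, so m(11) = 1.
  α_6 = 6: Horner steps 12 → 4 → 10, so m(6) = 10.
Codeword c = [10, 8, 8, 7, 1, 10] ∈ F_13^6.


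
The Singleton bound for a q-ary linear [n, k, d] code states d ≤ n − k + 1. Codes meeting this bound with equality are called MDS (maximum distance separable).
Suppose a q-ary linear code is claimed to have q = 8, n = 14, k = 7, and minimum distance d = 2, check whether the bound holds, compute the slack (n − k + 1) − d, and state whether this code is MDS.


Singleton RHS = n − k + 1 = 8, slack = 6, bound satisfied, not MDS.

Singleton bound: d ≤ n − k + 1.
Here n = 14, k = 7, so n − k + 1 = 8.
Given d = 2, check d ≤ 8: YES.
Slack = (n − k + 1) − d = 6.
The code is NOT MDS (slack = 6 > 0).
Description: the claimed parameters are [14, 7, 2]_8; such a code would be non-MDS.


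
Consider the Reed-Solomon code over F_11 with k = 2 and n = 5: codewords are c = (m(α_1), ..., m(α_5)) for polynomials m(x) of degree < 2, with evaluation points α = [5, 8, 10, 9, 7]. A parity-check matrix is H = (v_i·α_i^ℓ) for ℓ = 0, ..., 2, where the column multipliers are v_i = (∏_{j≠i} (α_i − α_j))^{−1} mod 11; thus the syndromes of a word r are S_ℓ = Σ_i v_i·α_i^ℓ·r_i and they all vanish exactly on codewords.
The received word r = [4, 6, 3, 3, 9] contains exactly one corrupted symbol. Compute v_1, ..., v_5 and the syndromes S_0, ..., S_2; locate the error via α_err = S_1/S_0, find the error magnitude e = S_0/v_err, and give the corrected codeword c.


S = (10, 1, 10), error at position 3, error magnitude e = 3, c = [4, 6, 0, 3, 9].

Step 1: column multipliers v_i = (∏_{j≠i}(α_i − α_j))^{−1} mod 11.
  i = 1 (α = 5): (5−8)(5−10)(5−9)(5−7) = (−3)·(−5)·(−4)·(−2) = 120 ≡ 10, so v_1 = 10^{−1} = 10 (mod 11).
  i = 2 (α = 8): (8−5)(8−10)(8−9)(8−7) = 3·(−2)·(−1)·1 = 6 ≡ 6, so v_2 = 6^{−1} = 2 (mod 11).
  i = 3 (α = 10): (10−5)(10−8)(10−9)(10−7) = 5·2·1·3 = 30 ≡ 8, so v_3 = 8^{−1} = 7 (mod 11).
  i = 4 (α = 9): (9−5)(9−8)(9−10)(9−7) = 4·1·(−1)·2 = −8 ≡ 3, so v_4 = 3^{−1} = 4 (mod 11).
  i = 5 (α = 7): (7−5)(7−8)(7−10)(7−9) = 2·(−1)·(−3)·(−2) = −12 ≡ 10, so v_5 = 10^{−1} = 10 (mod 11).
  v = [10, 2, 7, 4, 10].
Step 2: syndromes of r = [4, 6, 3, 3, 9] (all sums mod 11).
  S_0 = Σ v_i r_i = 10·4 + 2·6 + 7·3 + 4·3 + 10·9 = 175 ≡ 10.
  S_1 = Σ v_i α_i r_i = 10·5·4 + 2·8·6 + 7·10·3 + 4·9·3 + 10·7·9 = 1244 ≡ 1.
  α_i^2 mod 11 = [3, 9, 1, 4, 5].
  S_2 = Σ v_i α_i^2 r_i = 10·3·4 + 2·9·6 + 7·1·3 + 4·4·3 + 10·5·9 = 747 ≡ 10.
  S = (10, 1, 10) ≠ 0, so r is not a codeword (an error is present).
Step 3: locate the error. For a single error e at position i, S_ℓ = v_i·e·α_i^ℓ, so α_err = S_1/S_0.
  S_0^{−1} = 10^{−1} = 10 (mod 11), so α_err = 1·10 = 10 ≡ 10 = α_3. Error position i = 3.
  Consistency check: S_2/S_1 = 10·1 = 10 ≡ 10 = α_err ✓ (single-error assumption holds).
Step 4: error magnitude e = S_0/v_3 = S_0·∏_{j≠3}(α_3 − α_j) = 10·8 = 80 ≡ 3 (mod 11).
Step 5: correct position 3: c_3 = r_3 − e = 3 − 3 ≡ 0 (mod 11). Hence c = [4, 6, 0, 3, 9].
  Check: interpolating c through the α_i gives m(x) = 8 + 8·x (degree < 2) with m(α_i) = c_i for every i, so c is indeed a codeword.


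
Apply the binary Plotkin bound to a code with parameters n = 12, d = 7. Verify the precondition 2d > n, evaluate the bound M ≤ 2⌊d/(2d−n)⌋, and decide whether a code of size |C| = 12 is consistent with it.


Plotkin bound M ≤ 6; given |C| = 12 > bound (violated).

Check applicability: 2d = 14, n = 12.
2d − n = 2 > 0, so Plotkin applies.
Compute d/(2d−n) = 7/2 ≈ 3.5000.
⌊d/(2d−n)⌋ = 3.
Plotkin bound: M ≤ 2·3 = 6.
Given |C| = 12, check: VIOLATED.
This |C| is above the Plotkin bound, so no binary code with n = 12, d = 7 and 12 codewords exists.


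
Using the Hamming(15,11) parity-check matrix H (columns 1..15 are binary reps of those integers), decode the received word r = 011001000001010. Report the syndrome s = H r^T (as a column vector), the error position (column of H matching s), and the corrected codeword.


s = (0, 1, 0, 1)^T, error position = 5, corrected codeword c = 011011000001010

Compute s = H r^T mod 2 one row at a time:
  s_1 = 0 + 0 + 0 + 0 + 1 + 0 + 1 + 0 = 2 ≡ 0 (mod 2).
  s_2 = 0 + 0 + 1 + 0 + 1 + 0 + 1 + 0 = 3 ≡ 1 (mod 2).
  s_3 = 1 + 1 + 1 + 0 + 0 + 0 + 1 + 0 = 4 ≡ 0 (mod 2).
  s_4 = 0 + 1 + 0 + 0 + 0 + 0 + 0 + 0 = 1 ≡ 1 (mod 2).
s = (0, 1, 0, 1)^T — this equals column 5 of H (binary 0101), so error is at position 5.
Correct: flip bit 5 of r = 011001000001010 to get c = 011011000001010.


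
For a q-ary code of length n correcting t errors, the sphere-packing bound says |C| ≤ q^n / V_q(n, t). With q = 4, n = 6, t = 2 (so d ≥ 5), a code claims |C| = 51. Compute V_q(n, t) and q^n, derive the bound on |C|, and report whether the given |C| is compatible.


V_q(n, t) = 154, q^n = 4096, Hamming bound = 26, |C| = 51 > bound (violated).

Step 1: Compute V_q(n, t) = Σ_{j=0}^2 C(n, j) (q−1)^j.
  j = 0: C(6,0)·(3)^0 = 1·1 = 1.
  j = 1: C(6,1)·(3)^1 = 6·3 = 18.
  j = 2: C(6,2)·(3)^2 = 15·9 = 135.
  V_q(n, t) = 1 + 18 + 135 = 154.
Step 2: q^n = 4^6 = 4096.
Step 3: Hamming bound ⌊q^n / V_q(n,t)⌋ = ⌊4096/154⌋ = 26.
Step 4: Compare |C| = 51 to 26: violated.
The claimed |C| lies above the Hamming bound, so no 4-ary code of length 6 with d ≥ 5 can have 51 codewords.


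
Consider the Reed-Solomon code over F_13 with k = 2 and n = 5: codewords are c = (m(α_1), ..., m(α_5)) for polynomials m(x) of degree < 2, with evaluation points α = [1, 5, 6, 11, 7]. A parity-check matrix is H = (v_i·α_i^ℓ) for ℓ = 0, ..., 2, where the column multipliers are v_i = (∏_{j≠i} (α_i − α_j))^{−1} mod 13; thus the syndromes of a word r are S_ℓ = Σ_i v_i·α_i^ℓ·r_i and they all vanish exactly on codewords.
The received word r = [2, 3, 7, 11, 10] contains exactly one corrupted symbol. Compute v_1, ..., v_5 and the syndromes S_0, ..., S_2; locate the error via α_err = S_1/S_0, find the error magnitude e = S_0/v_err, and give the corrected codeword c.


S = (6, 10, 8), error at position 3, error magnitude e = 7, c = [2, 3, 0, 11, 10].

Step 1: column multipliers v_i = (∏_{j≠i}(α_i − α_j))^{−1} mod 13.
  i = 1 (α = 1): (1−5)(1−6)(1−11)(1−7) = (−4)·(−5)·(−10)·(−6) = 1200 ≡ 4, so v_1 = 4^{−1} = 10 (mod 13).
  i = 2 (α = 5): (5−1)(5−6)(5−11)(5−7) = 4·(−1)·(−6)·(−2) = −48 ≡ 4, so v_2 = 4^{−1} = 10 (mod 13).
  i = 3 (α = 6): (6−1)(6−5)(6−11)(6−7) = 5·1·(−5)·(−1) = 25 ≡ 12, so v_3 = 12^{−1} = 12 (mod 13).
  i = 4 (α = 11): (11−1)(11−5)(11−6)(11−7) = 10·6·5·4 = 1200 ≡ 4, so v_4 = 4^{−1} = 10 (mod 13).
  i = 5 (α = 7): (7−1)(7−5)(7−6)(7−11) = 6·2·1·(−4) = −48 ≡ 4, so v_5 = 4^{−1} = 10 (mod 13).
  v = [10, 10, 12, 10, 10].
Step 2: syndromes of r = [2, 3, 7, 11, 10] (all sums mod 13).
  S_0 = Σ v_i r_i = 10·2 + 10·3 + 12·7 + 10·11 + 10·10 = 344 ≡ 6.
  S_1 = Σ v_i α_i r_i = 10·1·2 + 10·5·3 + 12·6·7 + 10·11·11 + 10·7·10 = 2584 ≡ 10.
  α_i^2 mod 13 = [1, 12, 10, 4, 10].
  S_2 = Σ v_i α_i^2 r_i = 10·1·2 + 10·12·3 + 12·10·7 + 10·4·11 + 10·10·10 = 2660 ≡ 8.
  S = (6, 10, 8) ≠ 0, so r is not a codeword (an error is present).
Step 3: locate the error. For a single error e at position i, S_ℓ = v_i·e·α_i^ℓ, so α_err = S_1/S_0.
  S_0^{−1} = 6^{−1} = 11 (mod 13), so α_err = 10·11 = 110 ≡ 6 = α_3. Error position i = 3.
  Consistency check: S_2/S_1 = 8·4 = 32 ≡ 6 = α_err ✓ (single-error assumption holds).
Step 4: error magnitude e = S_0/v_3 = S_0·∏_{j≠3}(α_3 − α_j) = 6·12 = 72 ≡ 7 (mod 13).
Step 5: correct position 3: c_3 = r_3 − e = 7 − 7 ≡ 0 (mod 13). Hence c = [2, 3, 0, 11, 10].
  Check: interpolating c through the α_i gives m(x) = 5 + 10·x (degree < 2) with m(α_i) = c_i for every i, so c is indeed a codeword.


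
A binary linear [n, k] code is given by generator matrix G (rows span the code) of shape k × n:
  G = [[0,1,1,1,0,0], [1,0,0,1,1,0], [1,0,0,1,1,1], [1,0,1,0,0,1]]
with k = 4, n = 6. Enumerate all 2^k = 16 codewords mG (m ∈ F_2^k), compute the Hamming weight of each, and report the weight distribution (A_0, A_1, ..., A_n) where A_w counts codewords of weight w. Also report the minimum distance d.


Weight distribution: A_0 = 1, A_1 = 1, A_2 = 2, A_3 = 6, A_4 = 5, A_5 = 1. Minimum distance d = 1.

Enumerate all 2^4 = 16 messages m ∈ F_2^4.
For each, compute codeword c = mG in F_2^6, then tally its weight.
  m = 0000 → c = 000000, weight = 0.
  m = 1000 → c = 011100, weight = 3.
  m = 0100 → c = 100110, weight = 3.
  m = 1100 → c = 111010, weight = 4.
  m = 0010 → c = 100111, weight = 4.
  m = 1010 → c = 111011, weight = 5.
  m = 0110 → c = 000001, weight = 1.
  m = 1110 → c = 011101, weight = 4.
  m = 0001 → c = 101001, weight = 3.
  m = 1001 → c = 110101, weight = 4.
  m = 0101 → c = 001111, weight = 4.
  m = 1101 → c = 010011, weight = 3.
  m = 0011 → c = 001110, weight = 3.
  m = 1011 → c = 010010, weight = 2.
  m = 0111 → c = 101000, weight = 2.
  m = 1111 → c = 110100, weight = 3.
Tally weights:
  weight 0: 1 codewords.
  weight 1: 1 codewords.
  weight 2: 2 codewords.
  weight 3: 6 codewords.
  weight 4: 5 codewords.
  weight 5: 1 codewords.
Minimum distance d = smallest w > 0 with A_w > 0 = 1.
Sanity: Σ A_w = 16 = 2^4 = 16 ✓.


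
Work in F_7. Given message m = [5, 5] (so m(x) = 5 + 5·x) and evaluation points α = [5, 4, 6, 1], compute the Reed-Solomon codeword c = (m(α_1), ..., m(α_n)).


c = [2, 4, 0, 3]

Message polynomial: m(x) = 5 + 5·x (mod 7).
For each evaluation point α_i, compute m(α_i) mod 7:
  α_1 = 5: Horner steps 5 → 2, so m(5) = 2.
  α_2 = 4: Horner steps 5 → 4, so m(4) = 4.
  α_3 = 6: Horner steps 5 → 0, so m(6) = 0.
  α_4 = 1: Horner steps 5 → 3, so m(1) = 3.
Codeword c = [2, 4, 0, 3] ∈ F_7^4.


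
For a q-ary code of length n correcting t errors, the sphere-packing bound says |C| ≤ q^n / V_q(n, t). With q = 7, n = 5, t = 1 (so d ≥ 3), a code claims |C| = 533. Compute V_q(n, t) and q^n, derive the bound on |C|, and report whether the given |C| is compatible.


V_q(n, t) = 31, q^n = 16807, Hamming bound = 542, |C| = 533 ≤ bound (satisfied).

Step 1: Compute V_q(n, t) = Σ_{j=0}^1 C(n, j) (q−1)^j.
  j = 0: C(5,0)·(6)^0 = 1·1 = 1.
  j = 1: C(5,1)·(6)^1 = 5·6 = 30.
  V_q(n, t) = 1 + 30 = 31.
Step 2: q^n = 7^5 = 16807.
Step 3: Hamming bound ⌊q^n / V_q(n,t)⌋ = ⌊16807/31⌋ = 542.
Step 4: Compare |C| = 533 to 542: satisfied.
The claimed |C| lies below the Hamming bound.


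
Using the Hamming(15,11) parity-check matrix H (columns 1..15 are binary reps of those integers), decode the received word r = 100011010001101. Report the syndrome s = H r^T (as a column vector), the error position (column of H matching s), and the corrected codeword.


s = (0, 1, 0, 0)^T, error position = 4, corrected codeword c = 100111010001101

Compute s = H r^T mod 2 one row at a time:
  s_1 = 1 + 0 + 0 + 0 + 1 + 1 + 0 + 1 = 4 ≡ 0 (mod 2).
  s_2 = 0 + 1 + 1 + 0 + 1 + 1 + 0 + 1 = 5 ≡ 1 (mod 2).
  s_3 = 0 + 0 + 1 + 0 + 0 + 0 + 0 + 1 = 2 ≡ 0 (mod 2).
  s_4 = 1 + 0 + 1 + 0 + 0 + 0 + 1 + 1 = 4 ≡ 0 (mod 2).
s = (0, 1, 0, 0)^T — this equals column 4 of H (binary 0100), so error is at position 4.
Correct: flip bit 4 of r = 100011010001101 to get c = 100111010001101.


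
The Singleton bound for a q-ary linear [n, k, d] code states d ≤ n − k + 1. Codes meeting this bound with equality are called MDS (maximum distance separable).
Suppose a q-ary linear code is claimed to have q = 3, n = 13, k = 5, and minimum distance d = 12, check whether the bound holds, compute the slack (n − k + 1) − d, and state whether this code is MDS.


Singleton RHS = n − k + 1 = 9, slack = -3, bound violated (no such code; not MDS).

Singleton bound: d ≤ n − k + 1.
Here n = 13, k = 5, so n − k + 1 = 9.
Given d = 12, check d ≤ 9: NO.
Slack = (n − k + 1) − d = -3.
The slack is negative: d = 12 exceeds n − k + 1 = 9 by 3, so the Singleton bound is violated and no linear [13, 5, 12]_3 code can exist. In particular it is not MDS (MDS requires d = n − k + 1 exactly).
Description: the claimed parameters are [13, 5, 12]_3; such a code would be impossible (violates the Singleton bound).


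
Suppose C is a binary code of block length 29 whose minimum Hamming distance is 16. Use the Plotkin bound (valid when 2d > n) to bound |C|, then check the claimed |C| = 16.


Plotkin bound M ≤ 10; given |C| = 16 > bound (violated).

Check applicability: 2d = 32, n = 29.
2d − n = 3 > 0, so Plotkin applies.
Compute d/(2d−n) = 16/3 ≈ 5.3333.
⌊d/(2d−n)⌋ = 5.
Plotkin bound: M ≤ 2·5 = 10.
Given |C| = 16, check: VIOLATED.
This |C| is above the Plotkin bound, so no binary code with n = 29, d = 16 and 16 codewords exists.


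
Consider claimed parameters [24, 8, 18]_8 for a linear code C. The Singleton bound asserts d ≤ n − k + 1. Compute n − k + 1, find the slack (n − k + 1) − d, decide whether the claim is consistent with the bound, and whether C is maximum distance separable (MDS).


Singleton RHS = n − k + 1 = 17, slack = -1, bound violated (no such code; not MDS).

Singleton bound: d ≤ n − k + 1.
Here n = 24, k = 8, so n − k + 1 = 17.
Given d = 18, check d ≤ 17: NO.
Slack = (n − k + 1) − d = -1.
The slack is negative: d = 18 exceeds n − k + 1 = 17 by 1, so the Singleton bound is violated and no linear [24, 8, 18]_8 code can exist. In particular it is not MDS (MDS requires d = n − k + 1 exactly).
Description: the claimed parameters are [24, 8, 18]_8; such a code would be impossible (violates the Singleton bound).


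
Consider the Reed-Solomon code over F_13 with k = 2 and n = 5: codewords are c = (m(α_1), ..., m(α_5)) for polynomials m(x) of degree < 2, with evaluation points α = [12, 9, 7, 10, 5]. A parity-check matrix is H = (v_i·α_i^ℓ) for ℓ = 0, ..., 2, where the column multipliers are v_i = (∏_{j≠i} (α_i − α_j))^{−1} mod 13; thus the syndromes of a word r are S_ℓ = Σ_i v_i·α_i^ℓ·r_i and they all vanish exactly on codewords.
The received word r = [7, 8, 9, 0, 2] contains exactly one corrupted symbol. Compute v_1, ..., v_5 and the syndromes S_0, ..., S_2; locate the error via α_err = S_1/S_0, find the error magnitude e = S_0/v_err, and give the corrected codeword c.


S = (4, 10, 12), error at position 2, error magnitude e = 5, c = [7, 3, 9, 0, 2].

Step 1: column multipliers v_i = (∏_{j≠i}(α_i − α_j))^{−1} mod 13.
  i = 1 (α = 12): (12−9)(12−7)(12−10)(12−5) = 3·5·2·7 = 210 ≡ 2, so v_1 = 2^{−1} = 7 (mod 13).
  i = 2 (α = 9): (9−12)(9−7)(9−10)(9−5) = (−3)·2·(−1)·4 = 24 ≡ 11, so v_2 = 11^{−1} = 6 (mod 13).
  i = 3 (α = 7): (7−12)(7−9)(7−10)(7−5) = (−5)·(−2)·(−3)·2 = −60 ≡ 5, so v_3 = 5^{−1} = 8 (mod 13).
  i = 4 (α = 10): (10−12)(10−9)(10−7)(10−5) = (−2)·1·3·5 = −30 ≡ 9, so v_4 = 9^{−1} = 3 (mod 13).
  i = 5 (α = 5): (5−12)(5−9)(5−7)(5−10) = (−7)·(−4)·(−2)·(−5) = 280 ≡ 7, so v_5 = 7^{−1} = 2 (mod 13).
  v = [7, 6, 8, 3, 2].
Step 2: syndromes of r = [7, 8, 9, 0, 2] (all sums mod 13).
  S_0 = Σ v_i r_i = 7·7 + 6·8 + 8·9 + 3·0 + 2·2 = 173 ≡ 4.
  S_1 = Σ v_i α_i r_i = 7·12·7 + 6·9·8 + 8·7·9 + 3·10·0 + 2·5·2 = 1544 ≡ 10.
  α_i^2 mod 13 = [1, 3, 10, 9, 12].
  S_2 = Σ v_i α_i^2 r_i = 7·1·7 + 6·3·8 + 8·10·9 + 3·9·0 + 2·12·2 = 961 ≡ 12.
  S = (4, 10, 12) ≠ 0, so r is not a codeword (an error is present).
Step 3: locate the error. For a single error e at position i, S_ℓ = v_i·e·α_i^ℓ, so α_err = S_1/S_0.
  S_0^{−1} = 4^{−1} = 10 (mod 13), so α_err = 10·10 = 100 ≡ 9 = α_2. Error position i = 2.
  Consistency check: S_2/S_1 = 12·4 = 48 ≡ 9 = α_err ✓ (single-error assumption holds).
Step 4: error magnitude e = S_0/v_2 = S_0·∏_{j≠2}(α_2 − α_j) = 4·11 = 44 ≡ 5 (mod 13).
Step 5: correct position 2: c_2 = r_2 − e = 8 − 5 ≡ 3 (mod 13). Hence c = [7, 3, 9, 0, 2].
  Check: interpolating c through the α_i gives m(x) = 4 + 10·x (degree < 2) with m(α_i) = c_i for every i, so c is indeed a codeword.


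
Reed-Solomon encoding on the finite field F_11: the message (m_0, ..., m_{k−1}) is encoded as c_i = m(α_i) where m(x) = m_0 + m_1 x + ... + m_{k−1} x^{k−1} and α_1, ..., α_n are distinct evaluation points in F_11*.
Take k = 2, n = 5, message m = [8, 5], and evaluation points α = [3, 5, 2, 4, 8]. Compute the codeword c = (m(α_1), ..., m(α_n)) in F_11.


c = [1, 0, 7, 6, 4]

Message polynomial: m(x) = 8 + 5·x (mod 11).
For each evaluation point α_i, compute m(α_i) mod 11:
  α_1 = 3: Horner steps 5 → 1, so m(3) = 1.
  α_2 = 5: Horner steps 5 → 0, so m(5) = 0.
  α_3 = 2: Horner steps 5 → 7, so m(2) = 7.
  α_4 = 4: Horner steps 5 → 6, so m(4) = 6.
  α_5 = 8: Horner steps 5 → 4, so m(8) = 4.
Codeword c = [1, 0, 7, 6, 4] ∈ F_11^5.


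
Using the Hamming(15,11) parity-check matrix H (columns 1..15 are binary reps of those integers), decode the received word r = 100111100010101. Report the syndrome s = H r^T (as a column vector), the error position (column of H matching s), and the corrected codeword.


s = (1, 0, 0, 0)^T, error position = 8, corrected codeword c = 100111110010101

Compute s = H r^T mod 2 one row at a time:
  s_1 = 0 + 0 + 0 + 1 + 0 + 1 + 0 + 1 = 3 ≡ 1 (mod 2).
  s_2 = 1 + 1 + 1 + 1 + 0 + 1 + 0 + 1 = 6 ≡ 0 (mod 2).
  s_3 = 0 + 0 + 1 + 1 + 0 + 1 + 0 + 1 = 4 ≡ 0 (mod 2).
  s_4 = 1 + 0 + 1 + 1 + 0 + 1 + 1 + 1 = 6 ≡ 0 (mod 2).
s = (1, 0, 0, 0)^T — this equals column 8 of H (binary 1000), so error is at position 8.
Correct: flip bit 8 of r = 100111100010101 to get c = 100111110010101.


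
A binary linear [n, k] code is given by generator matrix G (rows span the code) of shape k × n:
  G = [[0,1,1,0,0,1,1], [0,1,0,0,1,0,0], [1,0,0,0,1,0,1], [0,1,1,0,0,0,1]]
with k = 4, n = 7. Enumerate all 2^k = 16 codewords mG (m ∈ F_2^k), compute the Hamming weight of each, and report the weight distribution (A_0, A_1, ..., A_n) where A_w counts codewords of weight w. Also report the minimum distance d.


Weight distribution: A_0 = 1, A_1 = 1, A_2 = 2, A_3 = 6, A_4 = 5, A_5 = 1. Minimum distance d = 1.

Enumerate all 2^4 = 16 messages m ∈ F_2^4.
For each, compute codeword c = mG in F_2^7, then tally its weight.
  m = 0000 → c = 0000000, weight = 0.
  m = 1000 → c = 0110011, weight = 4.
  m = 0100 → c = 0100100, weight = 2.
  m = 1100 → c = 0010111, weight = 4.
  m = 0010 → c = 1000101, weight = 3.
  m = 1010 → c = 1110110, weight = 5.
  m = 0110 → c = 1100001, weight = 3.
  m = 1110 → c = 1010010, weight = 3.
  m = 0001 → c = 0110001, weight = 3.
  m = 1001 → c = 0000010, weight = 1.
  m = 0101 → c = 0010101, weight = 3.
  m = 1101 → c = 0100110, weight = 3.
  m = 0011 → c = 1110100, weight = 4.
  m = 1011 → c = 1000111, weight = 4.
  m = 0111 → c = 1010000, weight = 2.
  m = 1111 → c = 1100011, weight = 4.
Tally weights:
  weight 0: 1 codewords.
  weight 1: 1 codewords.
  weight 2: 2 codewords.
  weight 3: 6 codewords.
  weight 4: 5 codewords.
  weight 5: 1 codewords.
Minimum distance d = smallest w > 0 with A_w > 0 = 1.
Sanity: Σ A_w = 16 = 2^4 = 16 ✓.


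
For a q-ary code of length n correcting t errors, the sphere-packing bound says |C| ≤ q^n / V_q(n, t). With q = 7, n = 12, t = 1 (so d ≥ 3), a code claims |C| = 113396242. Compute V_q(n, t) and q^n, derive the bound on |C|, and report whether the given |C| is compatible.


V_q(n, t) = 73, q^n = 13841287201, Hamming bound = 189606673, |C| = 113396242 ≤ bound (satisfied).

Step 1: Compute V_q(n, t) = Σ_{j=0}^1 C(n, j) (q−1)^j.
  j = 0: C(12,0)·(6)^0 = 1·1 = 1.
  j = 1: C(12,1)·(6)^1 = 12·6 = 72.
  V_q(n, t) = 1 + 72 = 73.
Step 2: q^n = 7^12 = 13841287201.
Step 3: Hamming bound ⌊q^n / V_q(n,t)⌋ = ⌊13841287201/73⌋ = 189606673.
Step 4: Compare |C| = 113396242 to 189606673: satisfied.
The claimed |C| lies below the Hamming bound.


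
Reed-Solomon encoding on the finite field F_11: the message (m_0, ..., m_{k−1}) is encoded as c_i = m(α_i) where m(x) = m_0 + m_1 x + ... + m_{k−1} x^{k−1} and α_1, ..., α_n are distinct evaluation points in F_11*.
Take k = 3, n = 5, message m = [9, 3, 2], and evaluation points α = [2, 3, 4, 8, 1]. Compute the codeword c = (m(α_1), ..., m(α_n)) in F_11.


c = [1, 3, 9, 7, 3]

Message polynomial: m(x) = 9 + 3·x + 2·x^2 (mod 11).
For each evaluation point α_i, compute m(α_i) mod 11:
  α_1 = 2: Horner steps 2 → 7 → 1, so m(2) = 1.
  α_2 = 3: Horner steps 2 → 9 → 3, so m(3) = 3.
  α_3 = 4: Horner steps 2 → 0 → 9, so m(4) = 9.
  α_4 = 8: Horner steps 2 → 8 → 7, so m(8) = 7.
  α_5 = 1: Horner steps 2 → 5 → 3, so m(1) = 3.
Codeword c = [1, 3, 9, 7, 3] ∈ F_11^5.


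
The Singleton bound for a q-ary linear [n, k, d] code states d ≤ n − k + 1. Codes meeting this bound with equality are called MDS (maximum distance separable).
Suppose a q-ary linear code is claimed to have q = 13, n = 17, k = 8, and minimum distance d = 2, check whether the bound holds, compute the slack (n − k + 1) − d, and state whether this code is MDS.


Singleton RHS = n − k + 1 = 10, slack = 8, bound satisfied, not MDS.

Singleton bound: d ≤ n − k + 1.
Here n = 17, k = 8, so n − k + 1 = 10.
Given d = 2, check d ≤ 10: YES.
Slack = (n − k + 1) − d = 8.
The code is NOT MDS (slack = 8 > 0).
Description: the claimed parameters are [17, 8, 2]_13; such a code would be non-MDS.


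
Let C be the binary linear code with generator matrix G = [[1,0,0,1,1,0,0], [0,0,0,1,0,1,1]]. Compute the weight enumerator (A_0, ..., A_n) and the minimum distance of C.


Weight distribution: A_0 = 1, A_3 = 2, A_4 = 1. Minimum distance d = 3.

Enumerate all 2^2 = 4 messages m ∈ F_2^2.
For each, compute codeword c = mG in F_2^7, then tally its weight.
  m = 00 → c = 0000000, weight = 0.
  m = 10 → c = 1001100, weight = 3.
  m = 01 → c = 0001011, weight = 3.
  m = 11 → c = 1000111, weight = 4.
Tally weights:
  weight 0: 1 codewords.
  weight 3: 2 codewords.
  weight 4: 1 codewords.
Minimum distance d = smallest w > 0 with A_w > 0 = 3.
Sanity: Σ A_w = 4 = 2^2 = 4 ✓.


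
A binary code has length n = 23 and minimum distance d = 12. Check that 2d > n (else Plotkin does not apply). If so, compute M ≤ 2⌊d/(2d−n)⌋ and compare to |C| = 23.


Plotkin bound M ≤ 24; given |C| = 23 ≤ bound (satisfied).

Check applicability: 2d = 24, n = 23.
2d − n = 1 > 0, so Plotkin applies.
Compute d/(2d−n) = 12/1 ≈ 12.0000.
⌊d/(2d−n)⌋ = 12.
Plotkin bound: M ≤ 2·12 = 24.
Given |C| = 23, check: satisfied.
This |C| is below the Plotkin bound.


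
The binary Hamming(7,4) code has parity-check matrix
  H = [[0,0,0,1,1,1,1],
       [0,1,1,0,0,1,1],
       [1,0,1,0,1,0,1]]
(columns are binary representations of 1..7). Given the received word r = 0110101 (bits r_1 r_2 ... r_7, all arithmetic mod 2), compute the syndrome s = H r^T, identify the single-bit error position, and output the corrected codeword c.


s = (0, 1, 1)^T, error position = 3, corrected codeword c = 0100101

Compute s = H r^T mod 2 one row at a time:
  s_1 = 0 + 1 + 0 + 1 = 2 ≡ 0 (mod 2).
  s_2 = 1 + 1 + 0 + 1 = 3 ≡ 1 (mod 2).
  s_3 = 0 + 1 + 1 + 1 = 3 ≡ 1 (mod 2).
s = (0, 1, 1)^T — this equals column 3 of H (binary 011), so error is at position 3.
Correct: flip bit 3 of r = 0110101 to get c = 0100101.


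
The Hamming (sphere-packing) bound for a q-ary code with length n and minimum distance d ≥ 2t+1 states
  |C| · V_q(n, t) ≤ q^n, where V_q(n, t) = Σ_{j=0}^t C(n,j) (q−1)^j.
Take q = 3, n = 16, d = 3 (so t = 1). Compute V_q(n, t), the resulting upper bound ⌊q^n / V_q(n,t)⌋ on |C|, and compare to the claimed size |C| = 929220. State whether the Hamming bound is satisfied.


V_q(n, t) = 33, q^n = 43046721, Hamming bound = 1304446, |C| = 929220 ≤ bound (satisfied).

Step 1: Compute V_q(n, t) = Σ_{j=0}^1 C(n, j) (q−1)^j.
  j = 0: C(16,0)·(2)^0 = 1·1 = 1.
  j = 1: C(16,1)·(2)^1 = 16·2 = 32.
  V_q(n, t) = 1 + 32 = 33.
Step 2: q^n = 3^16 = 43046721.
Step 3: Hamming bound ⌊q^n / V_q(n,t)⌋ = ⌊43046721/33⌋ = 1304446.
Step 4: Compare |C| = 929220 to 1304446: satisfied.
The claimed |C| lies below the Hamming bound.


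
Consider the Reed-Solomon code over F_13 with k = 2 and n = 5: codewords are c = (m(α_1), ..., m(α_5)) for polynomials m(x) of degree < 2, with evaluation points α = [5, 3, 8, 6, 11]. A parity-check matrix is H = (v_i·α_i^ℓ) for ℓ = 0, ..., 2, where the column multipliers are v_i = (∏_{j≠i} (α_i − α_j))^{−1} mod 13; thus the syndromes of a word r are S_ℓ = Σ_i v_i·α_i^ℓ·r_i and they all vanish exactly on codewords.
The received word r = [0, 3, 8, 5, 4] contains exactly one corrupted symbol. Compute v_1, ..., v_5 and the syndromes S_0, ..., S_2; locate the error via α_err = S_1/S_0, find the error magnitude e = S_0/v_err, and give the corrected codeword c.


S = (6, 9, 7), error at position 3, error magnitude e = 6, c = [0, 3, 2, 5, 4].

Step 1: column multipliers v_i = (∏_{j≠i}(α_i − α_j))^{−1} mod 13.
  i = 1 (α = 5): (5−3)(5−8)(5−6)(5−11) = 2·(−3)·(−1)·(−6) = −36 ≡ 3, so v_1 = 3^{−1} = 9 (mod 13).
  i = 2 (α = 3): (3−5)(3−8)(3−6)(3−11) = (−2)·(−5)·(−3)·(−8) = 240 ≡ 6, so v_2 = 6^{−1} = 11 (mod 13).
  i = 3 (α = 8): (8−5)(8−3)(8−6)(8−11) = 3·5·2·(−3) = −90 ≡ 1, so v_3 = 1^{−1} = 1 (mod 13).
  i = 4 (α = 6): (6−5)(6−3)(6−8)(6−11) = 1·3·(−2)·(−5) = 30 ≡ 4, so v_4 = 4^{−1} = 10 (mod 13).
  i = 5 (α = 11): (11−5)(11−3)(11−8)(11−6) = 6·8·3·5 = 720 ≡ 5, so v_5 = 5^{−1} = 8 (mod 13).
  v = [9, 11, 1, 10, 8].
Step 2: syndromes of r = [0, 3, 8, 5, 4] (all sums mod 13).
  S_0 = Σ v_i r_i = 9·0 + 11·3 + 1·8 + 10·5 + 8·4 = 123 ≡ 6.
  S_1 = Σ v_i α_i r_i = 9·5·0 + 11·3·3 + 1·8·8 + 10·6·5 + 8·11·4 = 815 ≡ 9.
  α_i^2 mod 13 = [12, 9, 12, 10, 4].
  S_2 = Σ v_i α_i^2 r_i = 9·12·0 + 11·9·3 + 1·12·8 + 10·10·5 + 8·4·4 = 1021 ≡ 7.
  S = (6, 9, 7) ≠ 0, so r is not a codeword (an error is present).
Step 3: locate the error. For a single error e at position i, S_ℓ = v_i·e·α_i^ℓ, so α_err = S_1/S_0.
  S_0^{−1} = 6^{−1} = 11 (mod 13), so α_err = 9·11 = 99 ≡ 8 = α_3. Error position i = 3.
  Consistency check: S_2/S_1 = 7·3 = 21 ≡ 8 = α_err ✓ (single-error assumption holds).
Step 4: error magnitude e = S_0/v_3 = S_0·∏_{j≠3}(α_3 − α_j) = 6·1 = 6 ≡ 6 (mod 13).
Step 5: correct position 3: c_3 = r_3 − e = 8 − 6 ≡ 2 (mod 13). Hence c = [0, 3, 2, 5, 4].
  Check: interpolating c through the α_i gives m(x) = 1 + 5·x (degree < 2) with m(α_i) = c_i for every i, so c is indeed a codeword.


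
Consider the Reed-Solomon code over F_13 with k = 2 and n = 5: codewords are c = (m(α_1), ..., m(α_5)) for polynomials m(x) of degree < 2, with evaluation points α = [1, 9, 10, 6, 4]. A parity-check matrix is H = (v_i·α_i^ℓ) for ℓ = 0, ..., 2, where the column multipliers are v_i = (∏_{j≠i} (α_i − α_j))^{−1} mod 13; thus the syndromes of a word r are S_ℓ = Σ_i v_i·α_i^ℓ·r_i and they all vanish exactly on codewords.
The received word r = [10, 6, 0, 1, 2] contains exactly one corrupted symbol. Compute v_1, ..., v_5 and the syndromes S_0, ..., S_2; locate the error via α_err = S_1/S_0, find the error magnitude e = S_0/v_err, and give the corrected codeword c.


S = (5, 11, 6), error at position 3, error magnitude e = 1, c = [10, 6, 12, 1, 2].

Step 1: column multipliers v_i = (∏_{j≠i}(α_i − α_j))^{−1} mod 13.
  i = 1 (α = 1): (1−9)(1−10)(1−6)(1−4) = (−8)·(−9)·(−5)·(−3) = 1080 ≡ 1, so v_1 = 1^{−1} = 1 (mod 13).
  i = 2 (α = 9): (9−1)(9−10)(9−6)(9−4) = 8·(−1)·3·5 = −120 ≡ 10, so v_2 = 10^{−1} = 4 (mod 13).
  i = 3 (α = 10): (10−1)(10−9)(10−6)(10−4) = 9·1·4·6 = 216 ≡ 8, so v_3 = 8^{−1} = 5 (mod 13).
  i = 4 (α = 6): (6−1)(6−9)(6−10)(6−4) = 5·(−3)·(−4)·2 = 120 ≡ 3, so v_4 = 3^{−1} = 9 (mod 13).
  i = 5 (α = 4): (4−1)(4−9)(4−10)(4−6) = 3·(−5)·(−6)·(−2) = −180 ≡ 2, so v_5 = 2^{−1} = 7 (mod 13).
  v = [1, 4, 5, 9, 7].
Step 2: syndromes of r = [10, 6, 0, 1, 2] (all sums mod 13).
  S_0 = Σ v_i r_i = 1·10 + 4·6 + 5·0 + 9·1 + 7·2 = 57 ≡ 5.
  S_1 = Σ v_i α_i r_i = 1·1·10 + 4·9·6 + 5·10·0 + 9·6·1 + 7·4·2 = 336 ≡ 11.
  α_i^2 mod 13 = [1, 3, 9, 10, 3].
  S_2 = Σ v_i α_i^2 r_i = 1·1·10 + 4·3·6 + 5·9·0 + 9·10·1 + 7·3·2 = 214 ≡ 6.
  S = (5, 11, 6) ≠ 0, so r is not a codeword (an error is present).
Step 3: locate the error. For a single error e at position i, S_ℓ = v_i·e·α_i^ℓ, so α_err = S_1/S_0.
  S_0^{−1} = 5^{−1} = 8 (mod 13), so α_err = 11·8 = 88 ≡ 10 = α_3. Error position i = 3.
  Consistency check: S_2/S_1 = 6·6 = 36 ≡ 10 = α_err ✓ (single-error assumption holds).
Step 4: error magnitude e = S_0/v_3 = S_0·∏_{j≠3}(α_3 − α_j) = 5·8 = 40 ≡ 1 (mod 13).
Step 5: correct position 3: c_3 = r_3 − e = 0 − 1 ≡ 12 (mod 13). Hence c = [10, 6, 12, 1, 2].
  Check: interpolating c through the α_i gives m(x) = 4 + 6·x (degree < 2) with m(α_i) = c_i for every i, so c is indeed a codeword.
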